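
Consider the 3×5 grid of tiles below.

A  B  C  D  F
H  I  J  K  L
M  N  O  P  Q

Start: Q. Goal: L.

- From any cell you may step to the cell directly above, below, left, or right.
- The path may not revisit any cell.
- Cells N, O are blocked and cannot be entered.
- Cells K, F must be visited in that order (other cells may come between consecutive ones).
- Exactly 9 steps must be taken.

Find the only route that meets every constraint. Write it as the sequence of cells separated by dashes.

Q - P - K - J - I - B - C - D - F - L

The waypoints must appear in the order K, F, with no cell reused.
Route from Q: left 1 to P, up 1 to K, left 2 to I, up 1 to B, right 3 to F, down 1 to L — 9 moves in all.
Check: order respected (K at step 2, F at step 8); 9 moves as required.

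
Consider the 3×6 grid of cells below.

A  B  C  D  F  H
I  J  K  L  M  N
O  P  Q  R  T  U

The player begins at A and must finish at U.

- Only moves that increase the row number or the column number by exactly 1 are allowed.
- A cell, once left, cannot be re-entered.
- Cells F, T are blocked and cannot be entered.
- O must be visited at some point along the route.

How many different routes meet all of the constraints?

A right/down-only route from A to U makes exactly 2 down-moves and 5 right-moves in some order.
With no other constraints that would be C(7,2) = 21 routes.
Split at O and multiply the segment counts (each segment already excludes blocked cells): A→O: 1; O→U: 0; product = 0.
No route satisfies every constraint, so the count is 0.

0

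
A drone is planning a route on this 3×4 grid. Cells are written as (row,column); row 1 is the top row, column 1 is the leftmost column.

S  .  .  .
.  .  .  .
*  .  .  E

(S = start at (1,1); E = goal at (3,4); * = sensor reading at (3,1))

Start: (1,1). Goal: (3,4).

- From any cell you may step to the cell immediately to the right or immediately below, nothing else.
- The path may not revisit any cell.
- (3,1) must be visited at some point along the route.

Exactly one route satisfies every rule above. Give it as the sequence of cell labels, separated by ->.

(1,1) -> (2,1) -> (3,1) -> (3,2) -> (3,3) -> (3,4)

Moves only go right or down, so the column and row indices never decrease.
Route from (1,1): down 2 to (3,1), right 3 to (3,4) — 5 moves in all.
Check: all required cells visited.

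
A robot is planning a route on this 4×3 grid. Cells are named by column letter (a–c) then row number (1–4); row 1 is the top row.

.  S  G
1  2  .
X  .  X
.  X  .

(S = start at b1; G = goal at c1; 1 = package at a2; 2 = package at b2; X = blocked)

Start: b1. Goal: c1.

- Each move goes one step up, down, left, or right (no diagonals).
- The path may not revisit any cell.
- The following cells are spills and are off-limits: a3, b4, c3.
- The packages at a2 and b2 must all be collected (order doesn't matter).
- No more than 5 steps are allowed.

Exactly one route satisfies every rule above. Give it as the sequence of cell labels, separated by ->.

b1 -> a1 -> a2 -> b2 -> c2 -> c1

The budget equals the shortest possible length, so every move has to be on a shortest route through the required cells.
Route from b1: left 1 to a1, down 1 to a2, right 2 to c2, up 1 to c1 — 5 moves in all.
Check: all required cells visited; 5 ≤ 5 moves.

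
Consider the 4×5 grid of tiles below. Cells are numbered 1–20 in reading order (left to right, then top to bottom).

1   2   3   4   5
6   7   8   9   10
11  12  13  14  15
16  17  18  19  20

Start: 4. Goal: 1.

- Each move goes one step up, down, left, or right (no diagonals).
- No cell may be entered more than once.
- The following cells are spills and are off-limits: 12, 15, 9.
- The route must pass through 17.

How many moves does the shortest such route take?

9

Any route passes through 17 somewhere between 4 and 1. Summing Manhattan distances along the two legs (4 → 17 → 1) gives a lower bound of 5 + 4 = 9 moves.
A route of 9 moves achieves this: 4 → 3 → 8 → 13 → 18 → 17 → 16 → 11 → 6 → 1.
Since 9 matches the lower bound, it is optimal.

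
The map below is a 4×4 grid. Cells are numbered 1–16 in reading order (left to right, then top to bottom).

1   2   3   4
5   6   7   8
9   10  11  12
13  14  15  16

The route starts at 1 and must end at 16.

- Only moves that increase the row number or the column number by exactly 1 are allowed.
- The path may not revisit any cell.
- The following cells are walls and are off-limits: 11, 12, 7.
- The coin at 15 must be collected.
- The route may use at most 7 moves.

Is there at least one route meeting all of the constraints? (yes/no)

One route that works: 1 → 5 → 9 → 13 → 14 → 15 → 16.

yes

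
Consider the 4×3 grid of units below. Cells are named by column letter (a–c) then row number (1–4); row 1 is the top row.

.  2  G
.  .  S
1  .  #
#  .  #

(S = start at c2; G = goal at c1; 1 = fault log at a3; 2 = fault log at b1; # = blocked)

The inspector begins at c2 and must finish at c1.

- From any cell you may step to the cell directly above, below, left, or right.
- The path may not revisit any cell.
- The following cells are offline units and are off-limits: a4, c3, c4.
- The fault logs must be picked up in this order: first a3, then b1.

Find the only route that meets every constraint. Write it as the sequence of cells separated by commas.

The waypoints must appear in the order a3, b1, with no cell reused.
Route from c2: left to b2, down to b3, left to a3, 2× up (reaching a1), 2× right (reaching c1) — 7 moves in all.
Check: order respected (1 at step 3, 2 at step 6).

c2, b2, b3, a3, a2, a1, b1, c1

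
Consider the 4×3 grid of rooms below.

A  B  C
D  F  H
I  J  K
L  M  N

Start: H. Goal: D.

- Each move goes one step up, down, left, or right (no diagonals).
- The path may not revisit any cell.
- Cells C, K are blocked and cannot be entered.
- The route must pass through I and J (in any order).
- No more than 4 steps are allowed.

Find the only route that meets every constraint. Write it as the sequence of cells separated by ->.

H -> F -> J -> I -> D

The budget equals the shortest possible length, so every move has to be on a shortest route through the required cells.
Route from H: left 1 to F, down 1 to J, left 1 to I, up 1 to D — 4 moves in all.
Check: all required cells visited; 4 ≤ 4 moves.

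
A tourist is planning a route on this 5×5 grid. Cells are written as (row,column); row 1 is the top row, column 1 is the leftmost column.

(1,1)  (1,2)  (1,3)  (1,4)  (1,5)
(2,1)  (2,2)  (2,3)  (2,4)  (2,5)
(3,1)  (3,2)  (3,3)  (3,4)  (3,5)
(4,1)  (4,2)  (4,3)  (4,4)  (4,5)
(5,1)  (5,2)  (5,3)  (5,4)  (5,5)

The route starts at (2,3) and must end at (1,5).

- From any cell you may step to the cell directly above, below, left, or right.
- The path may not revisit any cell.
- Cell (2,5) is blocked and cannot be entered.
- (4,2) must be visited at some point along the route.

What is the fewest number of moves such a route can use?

Any route passes through (4,2) somewhere between (2,3) and (1,5). Summing Manhattan distances along the two legs ((2,3) → (4,2) → (1,5)) gives a lower bound of 3 + 6 = 9 moves.
A route of 9 moves achieves this: (2,3) → (3,3) → (4,3) → (4,2) → (3,2) → (2,2) → (1,2) → (1,3) → (1,4) → (1,5).
Since 9 matches the lower bound, it is optimal.

9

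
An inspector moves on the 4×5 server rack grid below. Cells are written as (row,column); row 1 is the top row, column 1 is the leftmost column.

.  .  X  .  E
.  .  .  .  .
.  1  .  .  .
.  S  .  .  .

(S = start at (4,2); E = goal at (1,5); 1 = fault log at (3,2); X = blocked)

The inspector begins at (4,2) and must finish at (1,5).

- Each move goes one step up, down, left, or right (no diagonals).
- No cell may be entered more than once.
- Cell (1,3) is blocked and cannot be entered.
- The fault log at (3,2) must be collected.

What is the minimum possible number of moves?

6

Any route passes through (3,2) somewhere between (4,2) and (1,5). Summing Manhattan distances along the two legs ((4,2) → (3,2) → (1,5)) gives a lower bound of 1 + 5 = 6 moves.
A route of 6 moves achieves this: (4,2) → (3,2) → (2,2) → (2,3) → (2,4) → (1,4) → (1,5).
Since 6 matches the lower bound, it is optimal.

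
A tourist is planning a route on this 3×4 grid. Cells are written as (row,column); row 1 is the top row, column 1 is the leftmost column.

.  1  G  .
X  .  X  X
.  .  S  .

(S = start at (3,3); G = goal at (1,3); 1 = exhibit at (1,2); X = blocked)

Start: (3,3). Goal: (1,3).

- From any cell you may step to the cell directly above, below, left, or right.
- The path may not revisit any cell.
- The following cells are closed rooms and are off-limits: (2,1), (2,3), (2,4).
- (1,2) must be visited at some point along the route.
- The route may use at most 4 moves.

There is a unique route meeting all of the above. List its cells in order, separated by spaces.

(3,3) (3,2) (2,2) (1,2) (1,3)

Any route must reach (1,2) and still end at (1,3) within 4 moves, so the order of the required stops is forced.
Route from (3,3): left 1 to (3,2), up 2 to (1,2), right 1 to (1,3) — 4 moves in all.
Check: all required cells visited; 4 ≤ 4 moves.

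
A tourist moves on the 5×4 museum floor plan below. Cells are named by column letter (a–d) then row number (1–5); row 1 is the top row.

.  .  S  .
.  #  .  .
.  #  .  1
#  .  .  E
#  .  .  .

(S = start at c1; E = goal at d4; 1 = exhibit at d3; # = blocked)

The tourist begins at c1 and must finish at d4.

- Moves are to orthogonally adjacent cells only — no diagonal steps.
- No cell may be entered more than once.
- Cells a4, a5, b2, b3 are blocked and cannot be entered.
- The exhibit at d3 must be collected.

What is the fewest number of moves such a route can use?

4

Any route passes through d3 somewhere between c1 and d4. Summing Manhattan distances along the two legs (c1 → d3 → d4) gives a lower bound of 3 + 1 = 4 moves.
A route of 4 moves achieves this: c1 → c2 → c3 → d3 → d4.
Since 4 matches the lower bound, it is optimal.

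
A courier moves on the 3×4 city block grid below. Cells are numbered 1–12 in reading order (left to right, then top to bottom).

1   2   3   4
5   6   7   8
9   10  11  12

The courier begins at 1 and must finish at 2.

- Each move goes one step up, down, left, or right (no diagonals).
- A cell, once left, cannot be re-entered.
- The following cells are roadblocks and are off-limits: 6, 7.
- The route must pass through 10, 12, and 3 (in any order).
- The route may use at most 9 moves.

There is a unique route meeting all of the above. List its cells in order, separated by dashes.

1 - 5 - 9 - 10 - 11 - 12 - 8 - 4 - 3 - 2

The budget equals the shortest possible length, so every move has to be on a shortest route through the required cells.
Route from 1: 2× down (reaching 9), 3× right (reaching 12), 2× up (reaching 4), 2× left (reaching 2) — 9 moves in all.
Check: all required cells visited; 9 ≤ 9 moves.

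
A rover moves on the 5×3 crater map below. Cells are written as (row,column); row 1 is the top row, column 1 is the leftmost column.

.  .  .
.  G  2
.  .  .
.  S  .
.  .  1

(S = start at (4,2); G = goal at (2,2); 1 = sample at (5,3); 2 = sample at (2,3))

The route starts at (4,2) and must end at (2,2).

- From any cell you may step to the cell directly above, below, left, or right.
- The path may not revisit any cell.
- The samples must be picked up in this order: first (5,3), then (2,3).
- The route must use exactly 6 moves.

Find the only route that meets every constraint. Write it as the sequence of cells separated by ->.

The waypoints must appear in the order (5,3), (2,3), with no cell reused.
Route from (4,2): down to (5,2), right to (5,3), 3× up (reaching (2,3)), left to (2,2) — 6 moves in all.
Check: order respected (1 at step 2, 2 at step 5); 6 moves as required.

(4,2) -> (5,2) -> (5,3) -> (4,3) -> (3,3) -> (2,3) -> (2,2)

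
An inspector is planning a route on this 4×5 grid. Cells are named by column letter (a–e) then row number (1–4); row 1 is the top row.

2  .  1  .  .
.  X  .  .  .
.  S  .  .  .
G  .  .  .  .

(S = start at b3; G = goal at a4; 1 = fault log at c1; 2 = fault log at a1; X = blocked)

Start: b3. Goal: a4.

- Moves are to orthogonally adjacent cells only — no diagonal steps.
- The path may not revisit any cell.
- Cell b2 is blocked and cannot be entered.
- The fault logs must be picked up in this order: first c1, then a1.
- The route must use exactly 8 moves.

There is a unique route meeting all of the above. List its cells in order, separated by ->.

The waypoints must appear in the order c1, a1, with no cell reused.
Route from b3: right to c3, 2× up (reaching c1), 2× left (reaching a1), 3× down (reaching a4) — 8 moves in all.
Check: order respected (1 at step 3, 2 at step 5); 8 moves as required.

b3 -> c3 -> c2 -> c1 -> b1 -> a1 -> a2 -> a3 -> a4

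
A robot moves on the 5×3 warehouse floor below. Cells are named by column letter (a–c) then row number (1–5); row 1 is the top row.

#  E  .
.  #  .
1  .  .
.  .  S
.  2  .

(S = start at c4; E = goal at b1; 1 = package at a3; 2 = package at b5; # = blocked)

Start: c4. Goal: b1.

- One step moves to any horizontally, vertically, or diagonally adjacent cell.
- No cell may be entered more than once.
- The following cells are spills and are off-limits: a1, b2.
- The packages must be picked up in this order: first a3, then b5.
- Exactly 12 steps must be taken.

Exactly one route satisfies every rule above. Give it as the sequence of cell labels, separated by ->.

c4 -> b3 -> a2 -> a3 -> a4 -> a5 -> b5 -> c5 -> b4 -> c3 -> c2 -> c1 -> b1

The waypoints must appear in the order a3, b5, with no cell reused.
Route from c4: up-left 2 to a2, down 3 to a5, right 2 to c5, up-left 1 to b4, up-right 1 to c3, up 2 to c1, left 1 to b1 — 12 moves in all.
Check: order respected (1 at step 3, 2 at step 6); 12 moves as required.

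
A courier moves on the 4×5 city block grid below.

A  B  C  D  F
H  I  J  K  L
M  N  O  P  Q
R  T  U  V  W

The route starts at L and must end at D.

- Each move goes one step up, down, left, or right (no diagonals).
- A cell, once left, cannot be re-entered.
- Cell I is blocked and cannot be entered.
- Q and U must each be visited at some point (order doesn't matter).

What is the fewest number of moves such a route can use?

Any route passes through Q and U in some order between L and D. Summing Manhattan distances along each leg and taking the cheapest ordering (L → Q → U → D) gives a lower bound of 1 + 3 + 4 = 8 moves.
A route of 8 moves achieves this: L → Q → W → V → U → O → J → C → D.
Since 8 matches the lower bound, it is optimal.

8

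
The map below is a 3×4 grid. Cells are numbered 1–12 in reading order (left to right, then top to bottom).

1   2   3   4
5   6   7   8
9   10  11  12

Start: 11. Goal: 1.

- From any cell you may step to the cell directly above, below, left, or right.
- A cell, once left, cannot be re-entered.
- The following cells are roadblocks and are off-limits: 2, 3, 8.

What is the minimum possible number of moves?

The Manhattan distance from 11 to 1 is |3−1| + |3−1| = 4, so at least 4 moves are needed.
A route of 4 moves achieves this: 11 → 7 → 6 → 5 → 1.
Since 4 matches the lower bound, it is optimal.

4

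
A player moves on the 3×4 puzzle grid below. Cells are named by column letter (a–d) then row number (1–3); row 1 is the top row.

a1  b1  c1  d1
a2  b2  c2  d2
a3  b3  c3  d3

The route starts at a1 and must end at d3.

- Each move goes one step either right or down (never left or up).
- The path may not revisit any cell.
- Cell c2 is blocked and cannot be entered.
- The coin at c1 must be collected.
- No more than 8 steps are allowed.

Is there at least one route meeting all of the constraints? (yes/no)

yes

One route that works: a1 → b1 → c1 → d1 → d2 → d3.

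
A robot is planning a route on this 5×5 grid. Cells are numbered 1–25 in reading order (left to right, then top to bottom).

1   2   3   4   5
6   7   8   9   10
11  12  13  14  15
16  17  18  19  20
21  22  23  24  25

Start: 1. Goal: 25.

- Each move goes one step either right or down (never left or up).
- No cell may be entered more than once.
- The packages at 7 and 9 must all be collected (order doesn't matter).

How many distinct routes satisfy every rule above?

8

A right/down-only route from 1 to 25 makes exactly 4 down-moves and 4 right-moves in some order.
With no other constraints that would be C(8,4) = 70 routes.
A monotone route can only reach the required cells in the order 7, 9, so split there and multiply the segment counts: 1→7: 2; 7→9: 1; 9→25: 4; product = 8.
That gives 8 routes.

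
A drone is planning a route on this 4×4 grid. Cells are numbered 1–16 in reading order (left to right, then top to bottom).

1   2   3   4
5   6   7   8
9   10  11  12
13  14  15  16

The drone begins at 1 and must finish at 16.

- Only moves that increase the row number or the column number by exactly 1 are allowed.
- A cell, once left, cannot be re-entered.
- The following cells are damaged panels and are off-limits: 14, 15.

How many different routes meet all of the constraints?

A right/down-only route from 1 to 16 makes exactly 3 down-moves and 3 right-moves in some order.
With no other constraints that would be C(6,3) = 20 routes.
Subtract routes through each blocked cell (inclusion–exclusion for overlaps): − through 14: 4 − through 15: 10 + through 14&15: 4 → 10.
That gives 10 routes.

10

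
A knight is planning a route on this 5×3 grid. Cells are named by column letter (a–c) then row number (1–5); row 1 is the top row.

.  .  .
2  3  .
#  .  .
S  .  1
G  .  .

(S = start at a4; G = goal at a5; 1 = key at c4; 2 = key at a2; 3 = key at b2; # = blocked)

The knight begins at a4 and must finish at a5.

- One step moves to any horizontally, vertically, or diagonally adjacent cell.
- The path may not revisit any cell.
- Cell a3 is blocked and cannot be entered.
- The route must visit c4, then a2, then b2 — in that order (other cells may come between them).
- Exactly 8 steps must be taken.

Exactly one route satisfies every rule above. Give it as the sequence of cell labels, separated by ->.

a4 -> b5 -> c4 -> b3 -> a2 -> b2 -> c3 -> b4 -> a5

The waypoints must appear in the order c4, a2, b2, with no cell reused.
Route from a4: down-right to b5, up-right to c4, 2× up-left (reaching a2), right to b2, down-right to c3, 2× down-left (reaching a5) — 8 moves in all.
Check: order respected (1 at step 2, 2 at step 4, 3 at step 5); 8 moves as required.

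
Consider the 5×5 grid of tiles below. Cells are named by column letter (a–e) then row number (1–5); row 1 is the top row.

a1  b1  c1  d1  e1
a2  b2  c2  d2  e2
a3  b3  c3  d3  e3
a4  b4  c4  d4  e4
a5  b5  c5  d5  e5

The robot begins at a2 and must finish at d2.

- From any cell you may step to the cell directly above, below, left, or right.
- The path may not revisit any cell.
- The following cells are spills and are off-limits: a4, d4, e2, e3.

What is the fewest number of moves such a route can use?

3

The Manhattan distance from a2 to d2 is |2−2| + |1−4| = 3, so at least 3 moves are needed.
A route of 3 moves achieves this: a2 → b2 → c2 → d2.
Since 3 matches the lower bound, it is optimal.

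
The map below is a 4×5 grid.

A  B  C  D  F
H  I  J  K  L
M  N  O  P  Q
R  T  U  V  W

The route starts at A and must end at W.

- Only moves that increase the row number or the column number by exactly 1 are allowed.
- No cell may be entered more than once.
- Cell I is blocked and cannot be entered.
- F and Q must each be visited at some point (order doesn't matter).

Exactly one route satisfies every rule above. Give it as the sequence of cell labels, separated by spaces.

Moves only go right or down, so the column and row indices never decrease.
Route from A: right 4 to F, down 3 to W — 7 moves in all.
Check: all required cells visited.

A B C D F L Q W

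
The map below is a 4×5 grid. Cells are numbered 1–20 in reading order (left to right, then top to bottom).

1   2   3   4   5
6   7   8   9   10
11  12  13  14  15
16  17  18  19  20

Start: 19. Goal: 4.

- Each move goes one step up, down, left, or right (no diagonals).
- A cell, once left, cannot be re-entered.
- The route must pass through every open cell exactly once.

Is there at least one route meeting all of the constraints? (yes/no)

One route that works: 19 → 20 → 15 → 14 → 13 → 18 → 17 → 16 → 11 → 12 → 7 → 6 → 1 → 2 → 3 → 8 → 9 → 10 → 5 → 4.

yes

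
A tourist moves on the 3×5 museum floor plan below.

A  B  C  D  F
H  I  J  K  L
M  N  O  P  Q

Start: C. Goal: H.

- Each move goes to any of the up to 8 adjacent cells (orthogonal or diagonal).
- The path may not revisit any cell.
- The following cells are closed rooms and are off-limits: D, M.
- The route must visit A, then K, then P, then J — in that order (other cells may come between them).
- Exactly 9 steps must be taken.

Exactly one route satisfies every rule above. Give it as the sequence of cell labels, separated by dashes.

C - B - A - I - O - K - P - J - N - H

The waypoints must appear in the order A, K, P, J, with no cell reused.
Route from C: 2× left (reaching A), 2× down-right (reaching O), up-right to K, down to P, up-left to J, down-left to N, up-left to H — 9 moves in all.
Check: order respected (A at step 2, K at step 5, P at step 6, J at step 7); 9 moves as required.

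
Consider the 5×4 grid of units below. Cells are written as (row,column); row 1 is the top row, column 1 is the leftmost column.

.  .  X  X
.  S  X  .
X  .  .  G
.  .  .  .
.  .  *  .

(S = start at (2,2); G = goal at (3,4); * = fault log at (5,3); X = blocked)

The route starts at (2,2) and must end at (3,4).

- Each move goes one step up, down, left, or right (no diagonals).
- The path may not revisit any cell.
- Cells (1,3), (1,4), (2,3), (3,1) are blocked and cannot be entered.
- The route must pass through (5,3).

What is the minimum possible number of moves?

7

Any route passes through (5,3) somewhere between (2,2) and (3,4). Summing Manhattan distances along the two legs ((2,2) → (5,3) → (3,4)) gives a lower bound of 4 + 3 = 7 moves.
A route of 7 moves achieves this: (2,2) → (3,2) → (4,2) → (5,2) → (5,3) → (4,3) → (3,3) → (3,4).
Since 7 matches the lower bound, it is optimal.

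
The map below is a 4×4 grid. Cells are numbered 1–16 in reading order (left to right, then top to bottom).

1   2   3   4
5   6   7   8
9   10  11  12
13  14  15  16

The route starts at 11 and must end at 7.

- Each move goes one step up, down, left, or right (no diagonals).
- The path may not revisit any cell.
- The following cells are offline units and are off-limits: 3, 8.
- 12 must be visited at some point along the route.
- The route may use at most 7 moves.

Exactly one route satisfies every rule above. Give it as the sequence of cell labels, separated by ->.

11 -> 12 -> 16 -> 15 -> 14 -> 10 -> 6 -> 7

The budget equals the shortest possible length, so every move has to be on a shortest route through the required cells.
Route from 11: right 1 to 12, down 1 to 16, left 2 to 14, up 2 to 6, right 1 to 7 — 7 moves in all.
Check: all required cells visited; 7 ≤ 7 moves.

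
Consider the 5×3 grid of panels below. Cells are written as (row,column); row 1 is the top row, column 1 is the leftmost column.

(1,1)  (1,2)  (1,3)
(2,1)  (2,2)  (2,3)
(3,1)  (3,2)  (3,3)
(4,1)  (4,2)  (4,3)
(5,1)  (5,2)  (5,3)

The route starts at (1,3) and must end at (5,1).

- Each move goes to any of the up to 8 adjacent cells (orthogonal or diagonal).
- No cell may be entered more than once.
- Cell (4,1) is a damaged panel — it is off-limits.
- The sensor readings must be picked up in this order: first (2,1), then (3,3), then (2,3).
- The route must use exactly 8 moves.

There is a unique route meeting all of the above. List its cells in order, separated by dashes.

(1,3) - (1,2) - (2,1) - (2,2) - (3,3) - (2,3) - (3,2) - (4,2) - (5,1)

The waypoints must appear in the order (2,1), (3,3), (2,3), with no cell reused.
Route from (1,3): left 1 to (1,2), down-left 1 to (2,1), right 1 to (2,2), down-right 1 to (3,3), up 1 to (2,3), down-left 1 to (3,2), down 1 to (4,2), down-left 1 to (5,1) — 8 moves in all.
Check: order respected ((2,1) at step 2, (3,3) at step 4, (2,3) at step 5); 8 moves as required.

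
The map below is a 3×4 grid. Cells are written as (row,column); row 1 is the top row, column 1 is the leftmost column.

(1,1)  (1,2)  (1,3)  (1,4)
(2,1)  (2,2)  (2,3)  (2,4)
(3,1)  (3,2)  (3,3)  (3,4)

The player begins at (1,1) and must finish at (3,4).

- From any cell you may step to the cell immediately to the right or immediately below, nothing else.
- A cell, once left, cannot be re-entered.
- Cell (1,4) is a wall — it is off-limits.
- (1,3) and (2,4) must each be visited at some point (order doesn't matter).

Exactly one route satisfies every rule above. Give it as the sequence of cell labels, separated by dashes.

Moves only go right or down, so the column and row indices never decrease.
Route from (1,1): right 2 to (1,3), down 1 to (2,3), right 1 to (2,4), down 1 to (3,4) — 5 moves in all.
Check: all required cells visited.

(1,1) - (1,2) - (1,3) - (2,3) - (2,4) - (3,4)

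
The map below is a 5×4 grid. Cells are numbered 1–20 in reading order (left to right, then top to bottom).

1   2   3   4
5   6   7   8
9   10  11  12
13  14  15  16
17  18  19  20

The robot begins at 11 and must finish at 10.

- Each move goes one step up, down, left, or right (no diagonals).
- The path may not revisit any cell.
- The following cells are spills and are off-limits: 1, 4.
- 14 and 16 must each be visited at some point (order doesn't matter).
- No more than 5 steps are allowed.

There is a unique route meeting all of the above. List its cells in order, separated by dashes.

The budget equals the shortest possible length, so every move has to be on a shortest route through the required cells.
Route from 11: right to 12, down to 16, 2× left (reaching 14), up to 10 — 5 moves in all.
Check: all required cells visited; 5 ≤ 5 moves.

11 - 12 - 16 - 15 - 14 - 10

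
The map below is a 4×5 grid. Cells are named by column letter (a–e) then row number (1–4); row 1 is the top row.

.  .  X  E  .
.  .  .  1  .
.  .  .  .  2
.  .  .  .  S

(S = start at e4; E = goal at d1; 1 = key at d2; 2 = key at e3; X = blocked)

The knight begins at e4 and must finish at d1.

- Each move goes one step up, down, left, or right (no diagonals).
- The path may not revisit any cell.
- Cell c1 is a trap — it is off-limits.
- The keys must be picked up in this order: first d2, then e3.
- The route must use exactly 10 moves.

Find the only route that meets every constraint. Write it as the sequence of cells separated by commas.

e4, d4, c4, c3, c2, d2, d3, e3, e2, e1, d1

The waypoints must appear in the order d2, e3, with no cell reused.
Route from e4: 2× left (reaching c4), 2× up (reaching c2), right to d2, down to d3, right to e3, 2× up (reaching e1), left to d1 — 10 moves in all.
Check: order respected (1 at step 5, 2 at step 7); 10 moves as required.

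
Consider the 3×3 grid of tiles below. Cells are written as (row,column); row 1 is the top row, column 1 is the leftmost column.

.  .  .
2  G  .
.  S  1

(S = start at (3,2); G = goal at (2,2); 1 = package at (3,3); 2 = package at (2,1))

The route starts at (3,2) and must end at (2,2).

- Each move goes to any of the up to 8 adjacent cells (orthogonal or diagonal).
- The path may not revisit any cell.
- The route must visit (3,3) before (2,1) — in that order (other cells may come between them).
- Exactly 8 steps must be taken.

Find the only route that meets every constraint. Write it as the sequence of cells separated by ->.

(3,2) -> (3,3) -> (2,3) -> (1,3) -> (1,2) -> (1,1) -> (2,1) -> (3,1) -> (2,2)

The waypoints must appear in the order (3,3), (2,1), with no cell reused.
Route from (3,2): right to (3,3), 2× up (reaching (1,3)), 2× left (reaching (1,1)), 2× down (reaching (3,1)), up-right to (2,2) — 8 moves in all.
Check: order respected (1 at step 1, 2 at step 6); 8 moves as required.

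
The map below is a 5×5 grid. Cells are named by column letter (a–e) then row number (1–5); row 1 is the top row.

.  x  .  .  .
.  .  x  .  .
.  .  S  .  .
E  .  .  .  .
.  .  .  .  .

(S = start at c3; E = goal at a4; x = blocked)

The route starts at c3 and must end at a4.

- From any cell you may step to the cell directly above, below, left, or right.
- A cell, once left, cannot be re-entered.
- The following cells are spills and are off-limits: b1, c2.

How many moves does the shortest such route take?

3

The Manhattan distance from c3 to a4 is |3−4| + |3−1| = 3, so at least 3 moves are needed.
A route of 3 moves achieves this: c3 → c4 → b4 → a4.
Since 3 matches the lower bound, it is optimal.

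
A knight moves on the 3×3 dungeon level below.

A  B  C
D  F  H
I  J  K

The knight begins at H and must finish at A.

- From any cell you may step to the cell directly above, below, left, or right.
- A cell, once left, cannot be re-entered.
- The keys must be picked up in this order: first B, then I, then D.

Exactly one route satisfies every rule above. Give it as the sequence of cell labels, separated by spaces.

The waypoints must appear in the order B, I, D, with no cell reused.
Route from H: up 1 to C, left 1 to B, down 2 to J, left 1 to I, up 2 to A — 7 moves in all.
Check: order respected (B at step 2, I at step 5, D at step 6).

H C B F J I D A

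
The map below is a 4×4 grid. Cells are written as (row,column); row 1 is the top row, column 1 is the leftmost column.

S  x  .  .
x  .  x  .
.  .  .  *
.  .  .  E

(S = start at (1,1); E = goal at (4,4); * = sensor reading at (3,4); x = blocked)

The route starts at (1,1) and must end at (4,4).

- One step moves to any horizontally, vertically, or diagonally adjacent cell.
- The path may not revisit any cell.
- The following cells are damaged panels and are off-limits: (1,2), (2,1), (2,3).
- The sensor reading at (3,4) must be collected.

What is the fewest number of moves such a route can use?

4

Any route passes through (3,4) somewhere between (1,1) and (4,4). Summing Chebyshev distances along the two legs ((1,1) → (3,4) → (4,4)) gives a lower bound of 3 + 1 = 4 moves.
A route of 4 moves achieves this: (1,1) → (2,2) → (3,3) → (3,4) → (4,4).
Since 4 matches the lower bound, it is optimal.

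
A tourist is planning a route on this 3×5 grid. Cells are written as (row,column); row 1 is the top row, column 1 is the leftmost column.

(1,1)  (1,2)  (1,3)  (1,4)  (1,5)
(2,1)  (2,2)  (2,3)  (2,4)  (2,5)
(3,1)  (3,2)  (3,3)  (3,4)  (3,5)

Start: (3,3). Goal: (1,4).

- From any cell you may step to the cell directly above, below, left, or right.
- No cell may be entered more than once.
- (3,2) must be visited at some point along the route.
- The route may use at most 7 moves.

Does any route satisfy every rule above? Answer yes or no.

yes

One route that works: (3,3) → (3,2) → (2,2) → (1,2) → (1,3) → (1,4).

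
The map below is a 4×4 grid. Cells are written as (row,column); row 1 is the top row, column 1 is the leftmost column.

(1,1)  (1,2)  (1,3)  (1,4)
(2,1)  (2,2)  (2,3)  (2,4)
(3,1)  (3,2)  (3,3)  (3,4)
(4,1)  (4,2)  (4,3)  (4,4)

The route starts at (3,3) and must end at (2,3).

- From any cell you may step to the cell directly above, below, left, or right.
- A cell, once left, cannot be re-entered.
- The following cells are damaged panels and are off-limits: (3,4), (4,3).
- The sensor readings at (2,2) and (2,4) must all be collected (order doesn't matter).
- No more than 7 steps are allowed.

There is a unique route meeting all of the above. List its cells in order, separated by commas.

The 7-move cap with required stops at (2,2), (2,4) leaves no slack for detours.
Route from (3,3): left to (3,2), 2× up (reaching (1,2)), 2× right (reaching (1,4)), down to (2,4), left to (2,3) — 7 moves in all.
Check: all required cells visited; 7 ≤ 7 moves.

(3,3), (3,2), (2,2), (1,2), (1,3), (1,4), (2,4), (2,3)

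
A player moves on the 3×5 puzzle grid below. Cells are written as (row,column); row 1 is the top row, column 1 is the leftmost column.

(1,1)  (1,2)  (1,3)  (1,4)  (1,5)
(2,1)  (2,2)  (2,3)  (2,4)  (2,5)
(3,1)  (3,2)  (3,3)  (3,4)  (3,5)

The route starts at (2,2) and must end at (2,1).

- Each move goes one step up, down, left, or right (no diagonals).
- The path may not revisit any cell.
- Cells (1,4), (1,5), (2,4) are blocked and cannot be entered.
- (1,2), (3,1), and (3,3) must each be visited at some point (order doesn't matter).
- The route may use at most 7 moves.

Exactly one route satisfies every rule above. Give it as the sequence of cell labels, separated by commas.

(2,2), (1,2), (1,3), (2,3), (3,3), (3,2), (3,1), (2,1)

The 7-move cap with required stops at (1,2), (3,1), (3,3) leaves no slack for detours.
Route from (2,2): up to (1,2), right to (1,3), 2× down (reaching (3,3)), 2× left (reaching (3,1)), up to (2,1) — 7 moves in all.
Check: all required cells visited; 7 ≤ 7 moves.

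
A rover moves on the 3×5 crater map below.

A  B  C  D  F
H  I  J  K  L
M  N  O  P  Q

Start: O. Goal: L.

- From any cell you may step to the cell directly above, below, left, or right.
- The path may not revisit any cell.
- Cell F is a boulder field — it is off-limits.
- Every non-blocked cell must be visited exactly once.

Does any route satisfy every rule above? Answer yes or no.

yes

One route that works: O → J → I → N → M → H → A → B → C → D → K → P → Q → L.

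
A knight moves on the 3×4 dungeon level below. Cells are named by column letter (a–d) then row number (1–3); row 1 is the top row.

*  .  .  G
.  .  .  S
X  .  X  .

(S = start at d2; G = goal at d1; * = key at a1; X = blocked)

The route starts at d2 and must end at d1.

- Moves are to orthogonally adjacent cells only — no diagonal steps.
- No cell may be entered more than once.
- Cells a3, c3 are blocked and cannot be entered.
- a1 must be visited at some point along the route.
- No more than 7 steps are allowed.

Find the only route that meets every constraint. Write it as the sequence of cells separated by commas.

Any route must reach a1 and still end at d1 within 7 moves, so the order of the required stops is forced.
Route from d2: 3× left (reaching a2), up to a1, 3× right (reaching d1) — 7 moves in all.
Check: all required cells visited; 7 ≤ 7 moves.

d2, c2, b2, a2, a1, b1, c1, d1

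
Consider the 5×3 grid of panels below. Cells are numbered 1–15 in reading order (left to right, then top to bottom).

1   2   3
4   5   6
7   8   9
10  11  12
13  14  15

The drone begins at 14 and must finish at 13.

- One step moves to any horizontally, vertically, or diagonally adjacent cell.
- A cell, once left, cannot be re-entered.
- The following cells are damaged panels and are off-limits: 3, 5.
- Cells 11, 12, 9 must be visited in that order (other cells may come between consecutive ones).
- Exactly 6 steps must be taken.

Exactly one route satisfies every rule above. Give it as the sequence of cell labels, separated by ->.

The waypoints must appear in the order 11, 12, 9, with no cell reused.
Route from 14: up to 11, right to 12, up to 9, left to 8, down-left to 10, down to 13 — 6 moves in all.
Check: order respected (11 at step 1, 12 at step 2, 9 at step 3); 6 moves as required.

14 -> 11 -> 12 -> 9 -> 8 -> 10 -> 13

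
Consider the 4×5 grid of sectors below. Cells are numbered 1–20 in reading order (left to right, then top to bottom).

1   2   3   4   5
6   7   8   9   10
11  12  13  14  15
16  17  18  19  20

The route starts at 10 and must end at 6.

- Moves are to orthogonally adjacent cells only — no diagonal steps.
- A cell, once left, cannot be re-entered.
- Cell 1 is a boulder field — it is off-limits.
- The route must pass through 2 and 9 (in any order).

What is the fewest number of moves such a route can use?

Any route passes through 2 and 9 in some order between 10 and 6. Summing Manhattan distances along each leg and taking the cheapest ordering (10 → 9 → 2 → 6) gives a lower bound of 1 + 3 + 2 = 6 moves.
A route of 6 moves achieves this: 10 → 9 → 4 → 3 → 2 → 7 → 6.
Since 6 matches the lower bound, it is optimal.

6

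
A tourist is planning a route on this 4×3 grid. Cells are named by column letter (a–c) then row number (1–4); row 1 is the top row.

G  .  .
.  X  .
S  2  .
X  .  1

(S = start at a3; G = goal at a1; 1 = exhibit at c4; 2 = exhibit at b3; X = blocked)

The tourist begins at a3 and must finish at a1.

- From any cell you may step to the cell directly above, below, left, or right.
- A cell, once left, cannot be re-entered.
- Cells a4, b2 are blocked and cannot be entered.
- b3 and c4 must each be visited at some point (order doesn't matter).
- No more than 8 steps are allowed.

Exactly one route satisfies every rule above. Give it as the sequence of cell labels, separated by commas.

a3, b3, b4, c4, c3, c2, c1, b1, a1

The budget equals the shortest possible length, so every move has to be on a shortest route through the required cells.
Route from a3: right 1 to b3, down 1 to b4, right 1 to c4, up 3 to c1, left 2 to a1 — 8 moves in all.
Check: all required cells visited; 8 ≤ 8 moves.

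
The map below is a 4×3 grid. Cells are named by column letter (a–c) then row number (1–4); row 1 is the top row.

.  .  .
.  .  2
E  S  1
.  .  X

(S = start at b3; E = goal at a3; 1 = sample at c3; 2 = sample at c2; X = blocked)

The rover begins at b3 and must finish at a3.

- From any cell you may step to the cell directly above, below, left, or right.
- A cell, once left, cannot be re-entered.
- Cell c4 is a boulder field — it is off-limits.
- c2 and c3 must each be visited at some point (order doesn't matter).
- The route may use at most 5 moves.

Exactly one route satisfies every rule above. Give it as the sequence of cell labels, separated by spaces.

b3 c3 c2 b2 a2 a3

The budget equals the shortest possible length, so every move has to be on a shortest route through the required cells.
Route from b3: right to c3, up to c2, 2× left (reaching a2), down to a3 — 5 moves in all.
Check: all required cells visited; 5 ≤ 5 moves.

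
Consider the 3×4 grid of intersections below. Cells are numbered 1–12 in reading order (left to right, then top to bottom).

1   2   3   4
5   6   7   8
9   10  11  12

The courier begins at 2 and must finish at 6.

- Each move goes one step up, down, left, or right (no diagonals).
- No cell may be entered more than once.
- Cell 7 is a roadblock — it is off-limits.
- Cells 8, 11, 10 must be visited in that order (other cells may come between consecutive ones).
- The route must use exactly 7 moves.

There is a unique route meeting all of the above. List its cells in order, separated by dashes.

2 - 3 - 4 - 8 - 12 - 11 - 10 - 6

The waypoints must appear in the order 8, 11, 10, with no cell reused.
Route from 2: 2× right (reaching 4), 2× down (reaching 12), 2× left (reaching 10), up to 6 — 7 moves in all.
Check: order respected (8 at step 3, 11 at step 5, 10 at step 6); 7 moves as required.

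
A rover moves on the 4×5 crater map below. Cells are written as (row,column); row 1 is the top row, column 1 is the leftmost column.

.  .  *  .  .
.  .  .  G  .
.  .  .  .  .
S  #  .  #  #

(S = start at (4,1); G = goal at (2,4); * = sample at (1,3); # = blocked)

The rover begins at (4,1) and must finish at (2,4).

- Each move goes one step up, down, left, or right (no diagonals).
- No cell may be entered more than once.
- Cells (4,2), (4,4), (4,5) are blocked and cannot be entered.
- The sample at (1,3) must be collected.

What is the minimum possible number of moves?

7

Any route passes through (1,3) somewhere between (4,1) and (2,4). Summing Manhattan distances along the two legs ((4,1) → (1,3) → (2,4)) gives a lower bound of 5 + 2 = 7 moves.
A route of 7 moves achieves this: (4,1) → (3,1) → (2,1) → (1,1) → (1,2) → (1,3) → (2,3) → (2,4).
Since 7 matches the lower bound, it is optimal.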